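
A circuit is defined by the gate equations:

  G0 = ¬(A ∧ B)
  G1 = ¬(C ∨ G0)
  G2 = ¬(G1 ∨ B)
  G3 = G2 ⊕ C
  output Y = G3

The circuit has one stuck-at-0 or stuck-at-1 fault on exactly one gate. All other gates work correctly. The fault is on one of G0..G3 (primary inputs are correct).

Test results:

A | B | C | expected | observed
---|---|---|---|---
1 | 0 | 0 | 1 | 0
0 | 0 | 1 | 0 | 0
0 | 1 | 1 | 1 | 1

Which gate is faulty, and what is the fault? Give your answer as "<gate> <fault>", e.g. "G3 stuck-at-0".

Fault-free values for test 1 (A=1, B=0, C=0): G0=1, G1=0, G2=1, G3=1, giving Y=1. Observed 0.
Test 1: faults giving observed 0 are {G0 stuck-at-0, G1 stuck-at-1, G2 stuck-at-0, G3 stuck-at-0}.
Test 2 (A=0, B=0, C=1): fault-free G0=1, G1=0, G2=1, G3=0 → 0; observed 0. Eliminates G1 stuck-at-1, G2 stuck-at-0.
Test 3 (A=0, B=1, C=1): fault-free G0=1, G1=0, G2=0, G3=1 → 1; observed 1. Eliminates G3 stuck-at-0.
Only G0 stuck-at-0 is consistent with every test.

G0 stuck-at-0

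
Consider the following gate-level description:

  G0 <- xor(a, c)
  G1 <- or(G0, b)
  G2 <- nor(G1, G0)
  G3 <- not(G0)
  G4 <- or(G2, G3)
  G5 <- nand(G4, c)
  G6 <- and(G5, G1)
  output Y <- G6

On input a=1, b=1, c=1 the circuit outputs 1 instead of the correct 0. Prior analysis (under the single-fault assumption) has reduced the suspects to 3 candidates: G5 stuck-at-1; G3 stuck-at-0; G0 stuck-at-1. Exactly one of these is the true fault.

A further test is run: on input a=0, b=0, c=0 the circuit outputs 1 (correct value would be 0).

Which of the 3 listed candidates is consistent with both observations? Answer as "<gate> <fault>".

Evaluate each candidate on input a=0, b=0, c=0:
  G5 stuck-at-1: G0=0, G1=0, G2=1, G3=1, G4=1, G5=1 [stuck-at-1], G6=0 → 0 — eliminated
  G3 stuck-at-0: G0=0, G1=0, G2=1, G3=0 [stuck-at-0], G4=1, G5=1, G6=0 → 0 — eliminated
  G0 stuck-at-1: G0=1 [stuck-at-1], G1=1, G2=0, G3=0, G4=0, G5=1, G6=1 → 1 — matches
Only G0 stuck-at-1 reproduces the observed 1.

G0 stuck-at-1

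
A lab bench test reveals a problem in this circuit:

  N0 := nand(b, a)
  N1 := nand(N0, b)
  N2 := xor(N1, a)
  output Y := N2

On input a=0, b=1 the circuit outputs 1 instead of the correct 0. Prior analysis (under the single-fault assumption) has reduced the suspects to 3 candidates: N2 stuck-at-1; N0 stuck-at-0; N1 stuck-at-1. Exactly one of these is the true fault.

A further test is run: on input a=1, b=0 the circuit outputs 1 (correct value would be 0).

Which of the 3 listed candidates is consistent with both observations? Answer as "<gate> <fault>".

N2 stuck-at-1

Evaluate each candidate on input a=1, b=0:
  N2 stuck-at-1: N0=1, N1=1, N2=1 [stuck-at-1] → 1 — matches
  N0 stuck-at-0: N0=0 [stuck-at-0], N1=1, N2=0 → 0 — eliminated
  N1 stuck-at-1: N0=1, N1=1 [stuck-at-1], N2=0 → 0 — eliminated
Only N2 stuck-at-1 reproduces the observed 1.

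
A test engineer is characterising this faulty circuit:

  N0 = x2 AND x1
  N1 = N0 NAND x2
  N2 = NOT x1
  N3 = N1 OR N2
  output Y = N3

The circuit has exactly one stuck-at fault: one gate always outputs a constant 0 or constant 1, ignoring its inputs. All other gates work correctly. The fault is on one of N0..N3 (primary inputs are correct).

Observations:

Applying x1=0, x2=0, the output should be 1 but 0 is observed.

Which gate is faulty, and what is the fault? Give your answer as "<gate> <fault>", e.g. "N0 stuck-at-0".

N3 stuck-at-0

Fault-free values for test 1 (x1=0, x2=0): N0=0, N1=1, N2=1, N3=1, giving Y=1. Observed 0.
Test 1: faults giving observed 0 are {N3 stuck-at-0}.
Only N3 stuck-at-0 is consistent with every test.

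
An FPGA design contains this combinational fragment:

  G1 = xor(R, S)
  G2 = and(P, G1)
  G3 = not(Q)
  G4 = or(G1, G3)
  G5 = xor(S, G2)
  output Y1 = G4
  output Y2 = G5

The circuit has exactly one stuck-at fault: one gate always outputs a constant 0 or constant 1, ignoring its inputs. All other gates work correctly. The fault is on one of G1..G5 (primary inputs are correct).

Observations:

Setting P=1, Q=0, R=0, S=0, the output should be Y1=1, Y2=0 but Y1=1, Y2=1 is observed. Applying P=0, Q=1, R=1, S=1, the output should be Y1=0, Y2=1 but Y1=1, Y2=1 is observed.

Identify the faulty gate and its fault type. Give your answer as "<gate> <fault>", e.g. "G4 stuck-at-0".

G1 stuck-at-1

Fault-free values for test 1 (P=1, Q=0, R=0, S=0): G1=0, G2=0, G3=1, G4=1, G5=0, giving Y1=1, Y2=0. Observed Y1=1, Y2=1.
Test 1: faults giving observed Y1=1, Y2=1 are {G1 stuck-at-1, G2 stuck-at-1, G5 stuck-at-1}.
Test 2 (P=0, Q=1, R=1, S=1): fault-free G1=0, G2=0, G3=0, G4=0, G5=1 → Y1=0, Y2=1; observed Y1=1, Y2=1. Eliminates G2 stuck-at-1, G5 stuck-at-1.
Only G1 stuck-at-1 is consistent with every test.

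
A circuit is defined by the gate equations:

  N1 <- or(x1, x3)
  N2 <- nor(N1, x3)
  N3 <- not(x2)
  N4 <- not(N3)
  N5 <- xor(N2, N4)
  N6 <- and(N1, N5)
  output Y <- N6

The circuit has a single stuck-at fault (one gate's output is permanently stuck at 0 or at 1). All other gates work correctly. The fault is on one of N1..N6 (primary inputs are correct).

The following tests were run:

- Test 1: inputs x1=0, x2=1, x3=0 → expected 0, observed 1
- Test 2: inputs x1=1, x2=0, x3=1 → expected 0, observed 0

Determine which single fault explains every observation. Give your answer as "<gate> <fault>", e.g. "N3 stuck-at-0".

Fault-free values for test 1 (x1=0, x2=1, x3=0): N1=0, N2=1, N3=0, N4=1, N5=0, N6=0, giving Y=0. Observed 1.
Test 1: faults giving observed 1 are {N1 stuck-at-1, N6 stuck-at-1}.
Test 2 (x1=1, x2=0, x3=1): fault-free N1=1, N2=0, N3=1, N4=0, N5=0, N6=0 → 0; observed 0. Eliminates N6 stuck-at-1.
Only N1 stuck-at-1 is consistent with every test.

N1 stuck-at-1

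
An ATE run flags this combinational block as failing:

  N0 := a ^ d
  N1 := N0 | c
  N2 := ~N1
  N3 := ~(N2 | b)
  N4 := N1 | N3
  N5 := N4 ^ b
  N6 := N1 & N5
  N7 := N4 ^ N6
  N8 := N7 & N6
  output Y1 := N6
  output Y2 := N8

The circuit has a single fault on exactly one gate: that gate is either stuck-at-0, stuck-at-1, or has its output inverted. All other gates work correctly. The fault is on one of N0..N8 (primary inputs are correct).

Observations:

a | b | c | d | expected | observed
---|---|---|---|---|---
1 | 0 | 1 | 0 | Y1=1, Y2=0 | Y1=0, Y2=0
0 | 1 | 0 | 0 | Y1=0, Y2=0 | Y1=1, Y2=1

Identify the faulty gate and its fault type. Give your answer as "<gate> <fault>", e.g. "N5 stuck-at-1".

N6 inverted output

Fault-free values for test 1 (a=1, b=0, c=1, d=0): N0=1, N1=1, N2=0, N3=1, N4=1, N5=1, N6=1, N7=0, N8=0, giving Y1=1, Y2=0. Observed Y1=0, Y2=0.
Test 1: faults giving observed Y1=0, Y2=0 are {N1 stuck-at-0, N1 inverted output, N4 stuck-at-0, N4 inverted output, N5 stuck-at-0, N5 inverted output, N6 stuck-at-0, N6 inverted output}.
Test 2 (a=0, b=1, c=0, d=0): fault-free N0=0, N1=0, N2=1, N3=0, N4=0, N5=1, N6=0, N7=0, N8=0 → Y1=0, Y2=0; observed Y1=1, Y2=1. Eliminates N1 stuck-at-0, N1 inverted output, N4 stuck-at-0, N4 inverted output, N5 stuck-at-0, N5 inverted output, N6 stuck-at-0.
Only N6 inverted output is consistent with every test.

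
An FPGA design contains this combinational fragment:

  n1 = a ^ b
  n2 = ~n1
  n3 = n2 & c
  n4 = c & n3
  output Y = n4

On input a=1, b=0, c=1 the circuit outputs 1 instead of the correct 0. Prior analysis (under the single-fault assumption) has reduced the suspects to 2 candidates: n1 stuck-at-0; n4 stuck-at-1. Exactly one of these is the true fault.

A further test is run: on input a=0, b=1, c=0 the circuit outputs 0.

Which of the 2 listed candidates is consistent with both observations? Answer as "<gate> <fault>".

Evaluate each candidate on input a=0, b=1, c=0:
  n1 stuck-at-0: n1=0 [stuck-at-0], n2=1, n3=0, n4=0 → 0 — matches
  n4 stuck-at-1: n1=1, n2=0, n3=0, n4=1 [stuck-at-1] → 1 — eliminated
Only n1 stuck-at-0 reproduces the observed 0.

n1 stuck-at-0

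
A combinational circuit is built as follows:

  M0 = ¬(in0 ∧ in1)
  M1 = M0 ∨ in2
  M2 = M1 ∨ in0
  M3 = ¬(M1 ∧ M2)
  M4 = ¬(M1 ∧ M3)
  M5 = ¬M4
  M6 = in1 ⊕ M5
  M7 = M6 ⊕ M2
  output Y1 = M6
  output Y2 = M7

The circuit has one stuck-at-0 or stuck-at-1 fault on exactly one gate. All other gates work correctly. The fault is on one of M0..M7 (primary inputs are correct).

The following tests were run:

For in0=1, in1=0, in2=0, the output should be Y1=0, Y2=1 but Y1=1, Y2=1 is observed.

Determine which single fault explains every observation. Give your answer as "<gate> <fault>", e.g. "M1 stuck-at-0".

Fault-free values for test 1 (in0=1, in1=0, in2=0): M0=1, M1=1, M2=1, M3=0, M4=1, M5=0, M6=0, M7=1, giving Y1=0, Y2=1. Observed Y1=1, Y2=1.
Test 1: faults giving observed Y1=1, Y2=1 are {M2 stuck-at-0}.
Only M2 stuck-at-0 is consistent with every test.

M2 stuck-at-0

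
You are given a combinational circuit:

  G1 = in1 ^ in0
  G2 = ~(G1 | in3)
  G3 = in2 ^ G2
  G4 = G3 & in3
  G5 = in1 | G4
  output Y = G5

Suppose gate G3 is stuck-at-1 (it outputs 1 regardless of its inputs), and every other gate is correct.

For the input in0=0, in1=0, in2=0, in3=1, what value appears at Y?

Propagate with G3 forced: G1=0, G2=0, G3=1 [stuck-at-1], G4=1, G5=1.
So Y = 1. (Without the fault it would be 0.)

1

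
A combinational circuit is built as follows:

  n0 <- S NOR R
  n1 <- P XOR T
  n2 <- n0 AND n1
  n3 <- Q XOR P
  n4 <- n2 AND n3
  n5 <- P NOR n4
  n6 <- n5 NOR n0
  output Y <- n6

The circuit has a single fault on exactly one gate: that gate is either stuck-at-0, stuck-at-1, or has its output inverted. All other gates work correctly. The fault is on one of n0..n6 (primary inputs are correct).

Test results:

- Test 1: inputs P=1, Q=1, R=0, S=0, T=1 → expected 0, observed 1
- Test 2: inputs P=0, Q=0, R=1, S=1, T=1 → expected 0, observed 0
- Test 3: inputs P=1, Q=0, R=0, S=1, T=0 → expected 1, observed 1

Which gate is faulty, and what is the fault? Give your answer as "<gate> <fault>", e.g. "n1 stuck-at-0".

n0 stuck-at-0

Fault-free values for test 1 (P=1, Q=1, R=0, S=0, T=1): n0=1, n1=0, n2=0, n3=0, n4=0, n5=0, n6=0, giving Y=0. Observed 1.
Test 1: faults giving observed 1 are {n0 stuck-at-0, n0 inverted output, n6 stuck-at-1, n6 inverted output}.
Test 2 (P=0, Q=0, R=1, S=1, T=1): fault-free n0=0, n1=1, n2=0, n3=0, n4=0, n5=1, n6=0 → 0; observed 0. Eliminates n6 stuck-at-1, n6 inverted output.
Test 3 (P=1, Q=0, R=0, S=1, T=0): fault-free n0=0, n1=1, n2=0, n3=1, n4=0, n5=0, n6=1 → 1; observed 1. Eliminates n0 inverted output.
Only n0 stuck-at-0 is consistent with every test.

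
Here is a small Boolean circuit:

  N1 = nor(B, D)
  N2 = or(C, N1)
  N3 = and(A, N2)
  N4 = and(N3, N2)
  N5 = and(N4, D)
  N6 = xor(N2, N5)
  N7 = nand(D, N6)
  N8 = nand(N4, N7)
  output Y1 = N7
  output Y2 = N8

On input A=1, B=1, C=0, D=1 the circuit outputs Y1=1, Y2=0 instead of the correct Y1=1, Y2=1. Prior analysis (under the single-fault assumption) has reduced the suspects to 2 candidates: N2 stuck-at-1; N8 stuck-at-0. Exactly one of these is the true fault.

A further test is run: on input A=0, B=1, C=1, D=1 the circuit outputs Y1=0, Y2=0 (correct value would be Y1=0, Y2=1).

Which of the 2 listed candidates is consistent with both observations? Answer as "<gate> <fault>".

Evaluate each candidate on input A=0, B=1, C=1, D=1:
  N2 stuck-at-1: N1=0, N2=1 [stuck-at-1], N3=0, N4=0, N5=0, N6=1, N7=0, N8=1 → Y1=0, Y2=1 — eliminated
  N8 stuck-at-0: N1=0, N2=1, N3=0, N4=0, N5=0, N6=1, N7=0, N8=0 [stuck-at-0] → Y1=0, Y2=0 — matches
Only N8 stuck-at-0 reproduces the observed Y1=0, Y2=0.

N8 stuck-at-0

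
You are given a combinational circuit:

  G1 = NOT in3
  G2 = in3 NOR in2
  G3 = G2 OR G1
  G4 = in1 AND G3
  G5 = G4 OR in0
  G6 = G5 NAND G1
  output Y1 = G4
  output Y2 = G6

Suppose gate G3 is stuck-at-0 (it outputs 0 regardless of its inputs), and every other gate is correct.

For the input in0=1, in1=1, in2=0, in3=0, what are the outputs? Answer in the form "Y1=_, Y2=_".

Propagate with G3 forced: G1=1, G2=1, G3=0 [stuck-at-0], G4=0, G5=1, G6=0.
So the outputs are Y1=0, Y2=0. (Without the fault they would be Y1=1, Y2=0.)

Y1=0, Y2=0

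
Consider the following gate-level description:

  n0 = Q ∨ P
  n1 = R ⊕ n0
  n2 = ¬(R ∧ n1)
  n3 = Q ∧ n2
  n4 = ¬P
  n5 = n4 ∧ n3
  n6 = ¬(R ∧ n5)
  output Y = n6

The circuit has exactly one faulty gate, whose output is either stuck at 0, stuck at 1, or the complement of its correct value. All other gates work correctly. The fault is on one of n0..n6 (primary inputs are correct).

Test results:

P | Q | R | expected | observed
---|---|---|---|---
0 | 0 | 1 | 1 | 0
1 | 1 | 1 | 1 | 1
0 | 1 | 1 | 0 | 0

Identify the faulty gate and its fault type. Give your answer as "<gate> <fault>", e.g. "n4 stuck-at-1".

Fault-free values for test 1 (P=0, Q=0, R=1): n0=0, n1=1, n2=0, n3=0, n4=1, n5=0, n6=1, giving Y=1. Observed 0.
Test 1: faults giving observed 0 are {n3 stuck-at-1, n3 inverted output, n5 stuck-at-1, n5 inverted output, n6 stuck-at-0, n6 inverted output}.
Test 2 (P=1, Q=1, R=1): fault-free n0=1, n1=0, n2=1, n3=1, n4=0, n5=0, n6=1 → 1; observed 1. Eliminates n5 stuck-at-1, n5 inverted output, n6 stuck-at-0, n6 inverted output.
Test 3 (P=0, Q=1, R=1): fault-free n0=1, n1=0, n2=1, n3=1, n4=1, n5=1, n6=0 → 0; observed 0. Eliminates n3 inverted output.
Only n3 stuck-at-1 is consistent with every test.

n3 stuck-at-1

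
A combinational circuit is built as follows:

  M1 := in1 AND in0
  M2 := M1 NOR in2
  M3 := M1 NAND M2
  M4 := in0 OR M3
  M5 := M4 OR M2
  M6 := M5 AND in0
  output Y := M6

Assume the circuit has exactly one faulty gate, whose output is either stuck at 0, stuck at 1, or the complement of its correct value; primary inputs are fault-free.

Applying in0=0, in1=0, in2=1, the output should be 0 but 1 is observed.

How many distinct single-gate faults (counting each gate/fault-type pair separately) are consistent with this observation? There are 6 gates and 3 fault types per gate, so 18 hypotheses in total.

Fault-free: M1=0, M2=0, M3=1, M4=1, M5=1, M6=0 → 0. Observed 1.
  M1: none of the 3 fault types match ✗
  M2: none of the 3 fault types match ✗
  M3: none of the 3 fault types match ✗
  M4: none of the 3 fault types match ✗
  M5: none of the 3 fault types match ✗
  M6: stuck-at-1, inverted output ✓; others ✗
Consistent faults: {M6 stuck-at-1, M6 inverted output} — 2 in all.

2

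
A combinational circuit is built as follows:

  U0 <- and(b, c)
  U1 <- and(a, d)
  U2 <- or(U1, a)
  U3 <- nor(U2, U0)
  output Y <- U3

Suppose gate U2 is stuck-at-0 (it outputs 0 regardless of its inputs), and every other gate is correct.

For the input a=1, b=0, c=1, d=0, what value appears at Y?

Propagate with U2 forced: U0=0, U1=0, U2=0 [stuck-at-0], U3=1.
So Y = 1. (Without the fault it would be 0.)

1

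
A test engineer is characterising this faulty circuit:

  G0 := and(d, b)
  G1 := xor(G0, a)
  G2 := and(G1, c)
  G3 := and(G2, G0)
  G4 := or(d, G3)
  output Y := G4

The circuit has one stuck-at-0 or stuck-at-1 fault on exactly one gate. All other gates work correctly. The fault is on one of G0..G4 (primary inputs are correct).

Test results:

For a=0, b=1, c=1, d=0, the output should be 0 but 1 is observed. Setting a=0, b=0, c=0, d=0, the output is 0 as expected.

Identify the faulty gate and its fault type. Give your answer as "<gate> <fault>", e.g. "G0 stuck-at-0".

Fault-free values for test 1 (a=0, b=1, c=1, d=0): G0=0, G1=0, G2=0, G3=0, G4=0, giving Y=0. Observed 1.
Test 1: faults giving observed 1 are {G0 stuck-at-1, G3 stuck-at-1, G4 stuck-at-1}.
Test 2 (a=0, b=0, c=0, d=0): fault-free G0=0, G1=0, G2=0, G3=0, G4=0 → 0; observed 0. Eliminates G3 stuck-at-1, G4 stuck-at-1.
Only G0 stuck-at-1 is consistent with every test.

G0 stuck-at-1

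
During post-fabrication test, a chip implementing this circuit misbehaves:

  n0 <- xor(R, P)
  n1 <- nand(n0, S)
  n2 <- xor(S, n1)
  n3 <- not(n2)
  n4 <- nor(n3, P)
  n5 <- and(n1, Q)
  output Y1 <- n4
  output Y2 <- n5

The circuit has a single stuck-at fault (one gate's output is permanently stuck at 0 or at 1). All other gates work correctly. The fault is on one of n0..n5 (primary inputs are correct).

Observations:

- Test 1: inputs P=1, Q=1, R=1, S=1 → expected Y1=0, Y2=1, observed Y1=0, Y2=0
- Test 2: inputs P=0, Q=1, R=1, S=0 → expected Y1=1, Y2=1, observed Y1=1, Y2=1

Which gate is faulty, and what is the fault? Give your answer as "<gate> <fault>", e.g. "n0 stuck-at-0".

n0 stuck-at-1

Fault-free values for test 1 (P=1, Q=1, R=1, S=1): n0=0, n1=1, n2=0, n3=1, n4=0, n5=1, giving Y1=0, Y2=1. Observed Y1=0, Y2=0.
Test 1: faults giving observed Y1=0, Y2=0 are {n0 stuck-at-1, n1 stuck-at-0, n5 stuck-at-0}.
Test 2 (P=0, Q=1, R=1, S=0): fault-free n0=1, n1=1, n2=1, n3=0, n4=1, n5=1 → Y1=1, Y2=1; observed Y1=1, Y2=1. Eliminates n1 stuck-at-0, n5 stuck-at-0.
Only n0 stuck-at-1 is consistent with every test.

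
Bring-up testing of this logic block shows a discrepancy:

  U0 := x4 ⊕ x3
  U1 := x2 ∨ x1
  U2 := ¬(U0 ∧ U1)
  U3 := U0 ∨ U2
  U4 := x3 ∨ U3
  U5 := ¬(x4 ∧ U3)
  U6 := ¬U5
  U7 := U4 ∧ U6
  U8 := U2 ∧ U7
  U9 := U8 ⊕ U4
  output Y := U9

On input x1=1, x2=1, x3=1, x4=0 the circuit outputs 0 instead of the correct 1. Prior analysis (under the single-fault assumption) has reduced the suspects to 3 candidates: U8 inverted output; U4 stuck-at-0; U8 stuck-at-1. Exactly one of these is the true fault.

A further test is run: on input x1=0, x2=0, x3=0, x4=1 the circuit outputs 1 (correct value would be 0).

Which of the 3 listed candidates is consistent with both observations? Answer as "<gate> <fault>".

Evaluate each candidate on input x1=0, x2=0, x3=0, x4=1:
  U8 inverted output: U0=1, U1=0, U2=1, U3=1, U4=1, U5=0, U6=1, U7=1, U8=0 [inverted output], U9=1 → 1 — matches
  U4 stuck-at-0: U0=1, U1=0, U2=1, U3=1, U4=0 [stuck-at-0], U5=0, U6=1, U7=0, U8=0, U9=0 → 0 — eliminated
  U8 stuck-at-1: U0=1, U1=0, U2=1, U3=1, U4=1, U5=0, U6=1, U7=1, U8=1 [stuck-at-1], U9=0 → 0 — eliminated
Only U8 inverted output reproduces the observed 1.

U8 inverted output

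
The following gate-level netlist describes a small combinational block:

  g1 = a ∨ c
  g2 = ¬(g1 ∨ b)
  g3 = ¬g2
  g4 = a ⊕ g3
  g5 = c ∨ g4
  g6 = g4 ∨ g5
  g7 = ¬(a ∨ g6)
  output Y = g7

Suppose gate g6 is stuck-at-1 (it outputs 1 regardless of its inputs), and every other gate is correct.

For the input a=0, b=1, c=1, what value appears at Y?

Propagate with g6 forced: g1=1, g2=0, g3=1, g4=1, g5=1, g6=1 [stuck-at-1], g7=0.
So Y = 0. (Same as the fault-free value — the fault is masked on this input.)

0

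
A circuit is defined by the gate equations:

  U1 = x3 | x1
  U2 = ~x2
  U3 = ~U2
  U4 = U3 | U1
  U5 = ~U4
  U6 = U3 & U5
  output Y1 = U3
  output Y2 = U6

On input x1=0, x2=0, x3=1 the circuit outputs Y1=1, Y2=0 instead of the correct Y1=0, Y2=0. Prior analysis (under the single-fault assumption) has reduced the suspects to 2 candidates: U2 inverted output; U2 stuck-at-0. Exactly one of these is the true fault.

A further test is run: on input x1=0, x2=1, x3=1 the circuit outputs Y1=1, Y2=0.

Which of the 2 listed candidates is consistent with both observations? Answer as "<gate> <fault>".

U2 stuck-at-0

Evaluate each candidate on input x1=0, x2=1, x3=1:
  U2 inverted output: U1=1, U2=1 [inverted output], U3=0, U4=1, U5=0, U6=0 → Y1=0, Y2=0 — eliminated
  U2 stuck-at-0: U1=1, U2=0 [stuck-at-0], U3=1, U4=1, U5=0, U6=0 → Y1=1, Y2=0 — matches
Only U2 stuck-at-0 reproduces the observed Y1=1, Y2=0.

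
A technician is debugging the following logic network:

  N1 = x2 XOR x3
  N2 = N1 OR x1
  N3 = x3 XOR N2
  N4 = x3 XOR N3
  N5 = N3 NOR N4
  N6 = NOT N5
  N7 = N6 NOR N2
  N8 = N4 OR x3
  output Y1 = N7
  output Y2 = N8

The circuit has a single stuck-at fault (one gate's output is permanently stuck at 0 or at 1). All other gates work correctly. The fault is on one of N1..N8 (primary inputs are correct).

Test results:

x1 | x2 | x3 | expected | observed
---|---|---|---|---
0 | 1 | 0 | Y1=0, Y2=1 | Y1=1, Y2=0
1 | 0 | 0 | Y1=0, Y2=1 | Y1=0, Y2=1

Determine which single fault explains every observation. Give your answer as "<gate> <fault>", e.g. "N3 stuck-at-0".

N1 stuck-at-0

Fault-free values for test 1 (x1=0, x2=1, x3=0): N1=1, N2=1, N3=1, N4=1, N5=0, N6=1, N7=0, N8=1, giving Y1=0, Y2=1. Observed Y1=1, Y2=0.
Test 1: faults giving observed Y1=1, Y2=0 are {N1 stuck-at-0, N2 stuck-at-0}.
Test 2 (x1=1, x2=0, x3=0): fault-free N1=0, N2=1, N3=1, N4=1, N5=0, N6=1, N7=0, N8=1 → Y1=0, Y2=1; observed Y1=0, Y2=1. Eliminates N2 stuck-at-0.
Only N1 stuck-at-0 is consistent with every test.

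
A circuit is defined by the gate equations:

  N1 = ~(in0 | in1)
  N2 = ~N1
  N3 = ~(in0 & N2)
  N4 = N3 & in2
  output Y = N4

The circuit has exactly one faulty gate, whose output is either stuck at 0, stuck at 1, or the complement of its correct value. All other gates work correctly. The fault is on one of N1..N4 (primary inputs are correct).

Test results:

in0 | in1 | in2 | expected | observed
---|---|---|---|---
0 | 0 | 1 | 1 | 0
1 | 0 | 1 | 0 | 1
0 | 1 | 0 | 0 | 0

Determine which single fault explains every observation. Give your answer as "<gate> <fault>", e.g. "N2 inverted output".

N3 inverted output

Fault-free values for test 1 (in0=0, in1=0, in2=1): N1=1, N2=0, N3=1, N4=1, giving Y=1. Observed 0.
Test 1: faults giving observed 0 are {N3 stuck-at-0, N3 inverted output, N4 stuck-at-0, N4 inverted output}.
Test 2 (in0=1, in1=0, in2=1): fault-free N1=0, N2=1, N3=0, N4=0 → 0; observed 1. Eliminates N3 stuck-at-0, N4 stuck-at-0.
Test 3 (in0=0, in1=1, in2=0): fault-free N1=0, N2=1, N3=1, N4=0 → 0; observed 0. Eliminates N4 inverted output.
Only N3 inverted output is consistent with every test.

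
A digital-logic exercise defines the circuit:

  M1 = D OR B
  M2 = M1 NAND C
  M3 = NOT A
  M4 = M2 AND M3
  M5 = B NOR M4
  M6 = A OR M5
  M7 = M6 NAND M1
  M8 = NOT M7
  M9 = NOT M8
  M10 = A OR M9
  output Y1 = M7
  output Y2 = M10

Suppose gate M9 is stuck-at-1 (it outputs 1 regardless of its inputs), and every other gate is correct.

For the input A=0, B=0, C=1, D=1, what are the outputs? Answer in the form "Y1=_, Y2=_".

Y1=0, Y2=1

Propagate with M9 forced: M1=1, M2=0, M3=1, M4=0, M5=1, M6=1, M7=0, M8=1, M9=1 [stuck-at-1], M10=1.
So the outputs are Y1=0, Y2=1. (Without the fault they would be Y1=0, Y2=0.)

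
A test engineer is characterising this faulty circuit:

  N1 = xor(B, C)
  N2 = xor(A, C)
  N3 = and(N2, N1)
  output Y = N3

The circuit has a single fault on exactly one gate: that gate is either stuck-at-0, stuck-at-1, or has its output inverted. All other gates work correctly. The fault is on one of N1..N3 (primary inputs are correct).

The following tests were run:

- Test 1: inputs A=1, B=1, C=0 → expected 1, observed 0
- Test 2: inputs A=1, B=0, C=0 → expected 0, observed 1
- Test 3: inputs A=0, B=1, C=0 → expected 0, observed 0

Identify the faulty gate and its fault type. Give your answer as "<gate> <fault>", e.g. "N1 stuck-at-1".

N1 inverted output

Fault-free values for test 1 (A=1, B=1, C=0): N1=1, N2=1, N3=1, giving Y=1. Observed 0.
Test 1: faults giving observed 0 are {N1 stuck-at-0, N1 inverted output, N2 stuck-at-0, N2 inverted output, N3 stuck-at-0, N3 inverted output}.
Test 2 (A=1, B=0, C=0): fault-free N1=0, N2=1, N3=0 → 0; observed 1. Eliminates N1 stuck-at-0, N2 stuck-at-0, N2 inverted output, N3 stuck-at-0.
Test 3 (A=0, B=1, C=0): fault-free N1=1, N2=0, N3=0 → 0; observed 0. Eliminates N3 inverted output.
Only N1 inverted output is consistent with every test.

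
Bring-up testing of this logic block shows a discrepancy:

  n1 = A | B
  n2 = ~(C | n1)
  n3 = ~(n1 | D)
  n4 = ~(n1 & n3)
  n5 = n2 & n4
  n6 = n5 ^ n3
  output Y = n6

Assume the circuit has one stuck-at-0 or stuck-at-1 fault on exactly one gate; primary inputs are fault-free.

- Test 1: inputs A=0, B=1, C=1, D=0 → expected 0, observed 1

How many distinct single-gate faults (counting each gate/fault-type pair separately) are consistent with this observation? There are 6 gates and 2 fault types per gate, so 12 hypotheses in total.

5

Fault-free: n1=1, n2=0, n3=0, n4=1, n5=0, n6=0 → 0. Observed 1.
  n1 stuck-at-0: output 1 ✓
  n1 stuck-at-1: output 0 ✗
  n2 stuck-at-0: output 0 ✗
  n2 stuck-at-1: output 1 ✓
  n3 stuck-at-0: output 0 ✗
  n3 stuck-at-1: output 1 ✓
  n4 stuck-at-0: output 0 ✗
  n4 stuck-at-1: output 0 ✗
  n5 stuck-at-0: output 0 ✗
  n5 stuck-at-1: output 1 ✓
  n6 stuck-at-0: output 0 ✗
  n6 stuck-at-1: output 1 ✓
Consistent faults: {n1 stuck-at-0, n2 stuck-at-1, n3 stuck-at-1, n5 stuck-at-1, n6 stuck-at-1} — 5 in all.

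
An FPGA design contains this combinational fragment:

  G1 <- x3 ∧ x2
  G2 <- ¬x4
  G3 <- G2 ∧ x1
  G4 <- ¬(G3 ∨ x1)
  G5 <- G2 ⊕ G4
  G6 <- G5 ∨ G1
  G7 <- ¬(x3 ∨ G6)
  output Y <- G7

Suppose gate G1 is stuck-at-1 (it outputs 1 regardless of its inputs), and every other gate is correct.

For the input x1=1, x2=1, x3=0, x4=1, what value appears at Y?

0

Propagate with G1 forced: G1=1 [stuck-at-1], G2=0, G3=0, G4=0, G5=0, G6=1, G7=0.
So Y = 0. (Without the fault it would be 1.)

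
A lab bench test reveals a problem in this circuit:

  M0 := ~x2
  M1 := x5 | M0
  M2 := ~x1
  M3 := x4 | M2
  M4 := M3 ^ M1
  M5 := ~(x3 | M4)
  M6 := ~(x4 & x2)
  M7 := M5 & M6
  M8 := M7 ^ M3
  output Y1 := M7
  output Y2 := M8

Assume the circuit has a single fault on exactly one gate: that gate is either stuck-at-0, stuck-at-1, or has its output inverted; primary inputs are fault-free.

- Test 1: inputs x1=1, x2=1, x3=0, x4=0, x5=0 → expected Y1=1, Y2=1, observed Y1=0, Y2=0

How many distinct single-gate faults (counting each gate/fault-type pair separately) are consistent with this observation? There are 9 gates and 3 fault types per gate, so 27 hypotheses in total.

12

Fault-free: M0=0, M1=0, M2=0, M3=0, M4=0, M5=1, M6=1, M7=1, M8=1 → Y1=1, Y2=1. Observed Y1=0, Y2=0.
  M0: stuck-at-1, inverted output ✓; others ✗
  M1: stuck-at-1, inverted output ✓; others ✗
  M2: none of the 3 fault types match ✗
  M3: none of the 3 fault types match ✗
  M4: stuck-at-1, inverted output ✓; others ✗
  M5: stuck-at-0, inverted output ✓; others ✗
  M6: stuck-at-0, inverted output ✓; others ✗
  M7: stuck-at-0, inverted output ✓; others ✗
  M8: none of the 3 fault types match ✗
Consistent faults: {M0 stuck-at-1, M0 inverted output, M1 stuck-at-1, M1 inverted output, M4 stuck-at-1, M4 inverted output, M5 stuck-at-0, M5 inverted output, M6 stuck-at-0, M6 inverted output, M7 stuck-at-0, M7 inverted output} — 12 in all.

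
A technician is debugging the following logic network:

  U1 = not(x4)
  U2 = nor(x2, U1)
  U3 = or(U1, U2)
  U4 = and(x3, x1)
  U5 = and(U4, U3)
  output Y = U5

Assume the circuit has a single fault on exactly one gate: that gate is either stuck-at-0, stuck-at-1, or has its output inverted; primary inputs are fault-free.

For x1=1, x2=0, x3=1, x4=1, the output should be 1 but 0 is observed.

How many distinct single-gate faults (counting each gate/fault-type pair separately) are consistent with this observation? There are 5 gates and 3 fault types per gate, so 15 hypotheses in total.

Fault-free: U1=0, U2=1, U3=1, U4=1, U5=1 → 1. Observed 0.
  U1: none of the 3 fault types match ✗
  U2: stuck-at-0, inverted output ✓; others ✗
  U3: stuck-at-0, inverted output ✓; others ✗
  U4: stuck-at-0, inverted output ✓; others ✗
  U5: stuck-at-0, inverted output ✓; others ✗
Consistent faults: {U2 stuck-at-0, U2 inverted output, U3 stuck-at-0, U3 inverted output, U4 stuck-at-0, U4 inverted output, U5 stuck-at-0, U5 inverted output} — 8 in all.

8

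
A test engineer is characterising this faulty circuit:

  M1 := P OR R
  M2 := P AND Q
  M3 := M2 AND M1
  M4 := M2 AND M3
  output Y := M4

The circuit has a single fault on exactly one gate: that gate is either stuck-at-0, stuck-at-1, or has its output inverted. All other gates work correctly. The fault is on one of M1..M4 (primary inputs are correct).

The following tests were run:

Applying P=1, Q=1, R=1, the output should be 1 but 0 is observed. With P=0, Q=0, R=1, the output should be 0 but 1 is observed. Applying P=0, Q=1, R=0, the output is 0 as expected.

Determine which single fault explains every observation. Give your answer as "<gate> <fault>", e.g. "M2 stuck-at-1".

Fault-free values for test 1 (P=1, Q=1, R=1): M1=1, M2=1, M3=1, M4=1, giving Y=1. Observed 0.
Test 1: faults giving observed 0 are {M1 stuck-at-0, M1 inverted output, M2 stuck-at-0, M2 inverted output, M3 stuck-at-0, M3 inverted output, M4 stuck-at-0, M4 inverted output}.
Test 2 (P=0, Q=0, R=1): fault-free M1=1, M2=0, M3=0, M4=0 → 0; observed 1. Eliminates M1 stuck-at-0, M1 inverted output, M2 stuck-at-0, M3 stuck-at-0, M3 inverted output, M4 stuck-at-0.
Test 3 (P=0, Q=1, R=0): fault-free M1=0, M2=0, M3=0, M4=0 → 0; observed 0. Eliminates M4 inverted output.
Only M2 inverted output is consistent with every test.

M2 inverted output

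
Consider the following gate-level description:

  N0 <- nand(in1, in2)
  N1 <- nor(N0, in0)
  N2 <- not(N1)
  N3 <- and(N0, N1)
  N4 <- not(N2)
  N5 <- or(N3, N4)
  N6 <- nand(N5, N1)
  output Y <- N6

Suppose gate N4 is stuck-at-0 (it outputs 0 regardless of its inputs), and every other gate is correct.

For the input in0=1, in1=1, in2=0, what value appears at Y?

1

Propagate with N4 forced: N0=1, N1=0, N2=1, N3=0, N4=0 [stuck-at-0], N5=0, N6=1.
So Y = 1. (Same as the fault-free value — the fault is masked on this input.)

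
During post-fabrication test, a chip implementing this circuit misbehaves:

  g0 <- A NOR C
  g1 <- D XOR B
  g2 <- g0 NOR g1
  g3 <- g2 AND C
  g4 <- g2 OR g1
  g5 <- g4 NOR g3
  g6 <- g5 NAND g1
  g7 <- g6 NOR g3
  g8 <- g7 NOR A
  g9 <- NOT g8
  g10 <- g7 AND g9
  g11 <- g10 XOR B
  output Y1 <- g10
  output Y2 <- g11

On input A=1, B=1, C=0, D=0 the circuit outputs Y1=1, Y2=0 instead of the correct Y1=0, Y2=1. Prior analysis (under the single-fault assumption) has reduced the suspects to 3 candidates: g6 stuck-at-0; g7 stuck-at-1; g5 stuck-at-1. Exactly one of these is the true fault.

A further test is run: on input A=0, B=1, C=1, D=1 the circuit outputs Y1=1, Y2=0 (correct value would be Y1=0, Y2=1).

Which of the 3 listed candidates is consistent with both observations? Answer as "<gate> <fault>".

Evaluate each candidate on input A=0, B=1, C=1, D=1:
  g6 stuck-at-0: g0=0, g1=0, g2=1, g3=1, g4=1, g5=0, g6=0 [stuck-at-0], g7=0, g8=1, g9=0, g10=0, g11=1 → Y1=0, Y2=1 — eliminated
  g7 stuck-at-1: g0=0, g1=0, g2=1, g3=1, g4=1, g5=0, g6=1, g7=1 [stuck-at-1], g8=0, g9=1, g10=1, g11=0 → Y1=1, Y2=0 — matches
  g5 stuck-at-1: g0=0, g1=0, g2=1, g3=1, g4=1, g5=1 [stuck-at-1], g6=1, g7=0, g8=1, g9=0, g10=0, g11=1 → Y1=0, Y2=1 — eliminated
Only g7 stuck-at-1 reproduces the observed Y1=1, Y2=0.

g7 stuck-at-1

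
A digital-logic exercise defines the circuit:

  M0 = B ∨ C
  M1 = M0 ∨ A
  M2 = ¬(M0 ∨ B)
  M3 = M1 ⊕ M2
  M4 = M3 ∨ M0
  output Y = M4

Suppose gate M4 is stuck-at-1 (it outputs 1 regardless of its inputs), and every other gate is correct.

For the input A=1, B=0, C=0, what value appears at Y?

1

Propagate with M4 forced: M0=0, M1=1, M2=1, M3=0, M4=1 [stuck-at-1].
So Y = 1. (Without the fault it would be 0.)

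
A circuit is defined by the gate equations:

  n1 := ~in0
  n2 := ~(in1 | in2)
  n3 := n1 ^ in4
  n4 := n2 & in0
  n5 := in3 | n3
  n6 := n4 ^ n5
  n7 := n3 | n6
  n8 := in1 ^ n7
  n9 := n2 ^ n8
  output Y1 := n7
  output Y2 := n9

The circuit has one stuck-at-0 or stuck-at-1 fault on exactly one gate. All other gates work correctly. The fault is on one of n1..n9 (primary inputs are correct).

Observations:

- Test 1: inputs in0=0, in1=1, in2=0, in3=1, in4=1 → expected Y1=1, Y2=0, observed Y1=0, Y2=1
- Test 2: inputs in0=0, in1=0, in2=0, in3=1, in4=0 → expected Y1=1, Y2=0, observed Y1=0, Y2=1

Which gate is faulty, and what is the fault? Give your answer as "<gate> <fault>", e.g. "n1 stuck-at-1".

n7 stuck-at-0

Fault-free values for test 1 (in0=0, in1=1, in2=0, in3=1, in4=1): n1=1, n2=0, n3=0, n4=0, n5=1, n6=1, n7=1, n8=0, n9=0, giving Y1=1, Y2=0. Observed Y1=0, Y2=1.
Test 1: faults giving observed Y1=0, Y2=1 are {n4 stuck-at-1, n5 stuck-at-0, n6 stuck-at-0, n7 stuck-at-0}.
Test 2 (in0=0, in1=0, in2=0, in3=1, in4=0): fault-free n1=1, n2=1, n3=1, n4=0, n5=1, n6=1, n7=1, n8=1, n9=0 → Y1=1, Y2=0; observed Y1=0, Y2=1. Eliminates n4 stuck-at-1, n5 stuck-at-0, n6 stuck-at-0.
Only n7 stuck-at-0 is consistent with every test.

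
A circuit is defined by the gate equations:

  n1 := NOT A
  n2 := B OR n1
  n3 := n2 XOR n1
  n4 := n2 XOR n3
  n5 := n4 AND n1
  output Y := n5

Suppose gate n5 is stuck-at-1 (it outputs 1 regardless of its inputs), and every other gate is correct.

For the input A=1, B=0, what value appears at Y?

Propagate with n5 forced: n1=0, n2=0, n3=0, n4=0, n5=1 [stuck-at-1].
So Y = 1. (Without the fault it would be 0.)

1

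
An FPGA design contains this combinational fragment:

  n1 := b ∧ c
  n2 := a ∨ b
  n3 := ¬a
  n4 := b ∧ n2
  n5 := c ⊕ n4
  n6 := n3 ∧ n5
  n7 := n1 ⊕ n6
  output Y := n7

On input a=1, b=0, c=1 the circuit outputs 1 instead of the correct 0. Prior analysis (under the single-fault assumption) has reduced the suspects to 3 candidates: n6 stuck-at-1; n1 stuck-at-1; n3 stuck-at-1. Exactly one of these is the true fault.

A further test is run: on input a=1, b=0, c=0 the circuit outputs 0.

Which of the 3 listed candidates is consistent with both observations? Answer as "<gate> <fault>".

Evaluate each candidate on input a=1, b=0, c=0:
  n6 stuck-at-1: n1=0, n2=1, n3=0, n4=0, n5=0, n6=1 [stuck-at-1], n7=1 → 1 — eliminated
  n1 stuck-at-1: n1=1 [stuck-at-1], n2=1, n3=0, n4=0, n5=0, n6=0, n7=1 → 1 — eliminated
  n3 stuck-at-1: n1=0, n2=1, n3=1 [stuck-at-1], n4=0, n5=0, n6=0, n7=0 → 0 — matches
Only n3 stuck-at-1 reproduces the observed 0.

n3 stuck-at-1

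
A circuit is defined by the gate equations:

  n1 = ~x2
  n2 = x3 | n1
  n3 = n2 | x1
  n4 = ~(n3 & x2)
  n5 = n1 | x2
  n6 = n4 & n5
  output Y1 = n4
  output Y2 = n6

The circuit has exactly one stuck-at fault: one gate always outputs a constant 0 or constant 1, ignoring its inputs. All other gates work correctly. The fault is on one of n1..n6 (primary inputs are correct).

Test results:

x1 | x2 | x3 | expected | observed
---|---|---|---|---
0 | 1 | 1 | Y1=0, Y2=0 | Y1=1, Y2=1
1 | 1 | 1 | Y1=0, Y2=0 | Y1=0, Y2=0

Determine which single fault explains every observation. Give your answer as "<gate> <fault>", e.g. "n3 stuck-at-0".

Fault-free values for test 1 (x1=0, x2=1, x3=1): n1=0, n2=1, n3=1, n4=0, n5=1, n6=0, giving Y1=0, Y2=0. Observed Y1=1, Y2=1.
Test 1: faults giving observed Y1=1, Y2=1 are {n2 stuck-at-0, n3 stuck-at-0, n4 stuck-at-1}.
Test 2 (x1=1, x2=1, x3=1): fault-free n1=0, n2=1, n3=1, n4=0, n5=1, n6=0 → Y1=0, Y2=0; observed Y1=0, Y2=0. Eliminates n3 stuck-at-0, n4 stuck-at-1.
Only n2 stuck-at-0 is consistent with every test.

n2 stuck-at-0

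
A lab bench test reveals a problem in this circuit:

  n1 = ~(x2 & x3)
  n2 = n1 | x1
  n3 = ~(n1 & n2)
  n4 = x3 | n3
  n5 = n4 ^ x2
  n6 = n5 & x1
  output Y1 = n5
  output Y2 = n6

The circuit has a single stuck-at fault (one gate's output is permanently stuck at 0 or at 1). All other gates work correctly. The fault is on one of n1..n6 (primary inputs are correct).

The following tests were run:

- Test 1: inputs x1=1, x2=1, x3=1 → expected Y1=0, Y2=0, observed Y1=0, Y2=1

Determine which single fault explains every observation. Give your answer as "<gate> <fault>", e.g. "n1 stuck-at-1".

Fault-free values for test 1 (x1=1, x2=1, x3=1): n1=0, n2=1, n3=1, n4=1, n5=0, n6=0, giving Y1=0, Y2=0. Observed Y1=0, Y2=1.
Test 1: faults giving observed Y1=0, Y2=1 are {n6 stuck-at-1}.
Only n6 stuck-at-1 is consistent with every test.

n6 stuck-at-1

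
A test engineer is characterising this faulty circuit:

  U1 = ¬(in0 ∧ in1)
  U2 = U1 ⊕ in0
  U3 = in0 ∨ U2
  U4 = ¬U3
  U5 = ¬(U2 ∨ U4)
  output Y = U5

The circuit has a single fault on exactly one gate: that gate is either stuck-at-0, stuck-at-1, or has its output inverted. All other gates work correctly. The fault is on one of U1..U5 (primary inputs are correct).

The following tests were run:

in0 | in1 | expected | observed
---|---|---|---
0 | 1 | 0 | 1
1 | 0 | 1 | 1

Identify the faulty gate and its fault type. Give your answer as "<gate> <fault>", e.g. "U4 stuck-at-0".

U5 stuck-at-1

Fault-free values for test 1 (in0=0, in1=1): U1=1, U2=1, U3=1, U4=0, U5=0, giving Y=0. Observed 1.
Test 1: faults giving observed 1 are {U5 stuck-at-1, U5 inverted output}.
Test 2 (in0=1, in1=0): fault-free U1=1, U2=0, U3=1, U4=0, U5=1 → 1; observed 1. Eliminates U5 inverted output.
Only U5 stuck-at-1 is consistent with every test.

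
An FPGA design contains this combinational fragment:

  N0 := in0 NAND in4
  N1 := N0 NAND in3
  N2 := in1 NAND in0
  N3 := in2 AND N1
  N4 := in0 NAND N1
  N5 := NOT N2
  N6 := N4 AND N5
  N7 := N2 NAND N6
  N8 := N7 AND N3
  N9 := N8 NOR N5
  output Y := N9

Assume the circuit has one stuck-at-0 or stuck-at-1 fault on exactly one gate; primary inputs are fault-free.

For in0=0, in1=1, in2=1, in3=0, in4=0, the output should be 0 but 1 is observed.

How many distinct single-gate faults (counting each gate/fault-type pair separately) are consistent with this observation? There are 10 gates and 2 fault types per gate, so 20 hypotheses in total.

Fault-free: N0=1, N1=1, N2=1, N3=1, N4=1, N5=0, N6=0, N7=1, N8=1, N9=0 → 0. Observed 1.
  N0: none of the 2 fault types match ✗
  N1: stuck-at-0 ✓; others ✗
  N2: none of the 2 fault types match ✗
  N3: stuck-at-0 ✓; others ✗
  N4: none of the 2 fault types match ✗
  N5: none of the 2 fault types match ✗
  N6: stuck-at-1 ✓; others ✗
  N7: stuck-at-0 ✓; others ✗
  N8: stuck-at-0 ✓; others ✗
  N9: stuck-at-1 ✓; others ✗
Consistent faults: {N1 stuck-at-0, N3 stuck-at-0, N6 stuck-at-1, N7 stuck-at-0, N8 stuck-at-0, N9 stuck-at-1} — 6 in all.

6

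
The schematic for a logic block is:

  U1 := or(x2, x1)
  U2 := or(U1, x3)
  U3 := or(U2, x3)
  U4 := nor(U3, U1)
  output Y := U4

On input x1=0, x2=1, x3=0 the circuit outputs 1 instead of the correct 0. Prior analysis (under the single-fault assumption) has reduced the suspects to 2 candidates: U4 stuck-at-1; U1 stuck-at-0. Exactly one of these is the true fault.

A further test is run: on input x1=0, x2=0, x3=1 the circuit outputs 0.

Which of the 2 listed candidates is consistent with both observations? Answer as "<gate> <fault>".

U1 stuck-at-0

Evaluate each candidate on input x1=0, x2=0, x3=1:
  U4 stuck-at-1: U1=0, U2=1, U3=1, U4=1 [stuck-at-1] → 1 — eliminated
  U1 stuck-at-0: U1=0 [stuck-at-0], U2=1, U3=1, U4=0 → 0 — matches
Only U1 stuck-at-0 reproduces the observed 0.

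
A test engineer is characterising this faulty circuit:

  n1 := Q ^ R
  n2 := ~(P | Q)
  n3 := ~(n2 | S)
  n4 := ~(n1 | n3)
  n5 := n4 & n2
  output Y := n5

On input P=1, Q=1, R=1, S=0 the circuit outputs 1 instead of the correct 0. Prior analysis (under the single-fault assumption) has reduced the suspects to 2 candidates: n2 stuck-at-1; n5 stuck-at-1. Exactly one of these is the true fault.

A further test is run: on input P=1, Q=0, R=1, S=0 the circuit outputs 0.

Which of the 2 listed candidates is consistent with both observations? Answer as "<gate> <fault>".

Evaluate each candidate on input P=1, Q=0, R=1, S=0:
  n2 stuck-at-1: n1=1, n2=1 [stuck-at-1], n3=0, n4=0, n5=0 → 0 — matches
  n5 stuck-at-1: n1=1, n2=0, n3=1, n4=0, n5=1 [stuck-at-1] → 1 — eliminated
Only n2 stuck-at-1 reproduces the observed 0.

n2 stuck-at-1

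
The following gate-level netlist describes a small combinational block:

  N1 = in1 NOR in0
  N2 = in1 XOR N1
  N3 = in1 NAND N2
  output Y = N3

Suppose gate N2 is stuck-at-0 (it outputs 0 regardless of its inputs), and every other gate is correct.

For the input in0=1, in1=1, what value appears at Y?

1

Propagate with N2 forced: N1=0, N2=0 [stuck-at-0], N3=1.
So Y = 1. (Without the fault it would be 0.)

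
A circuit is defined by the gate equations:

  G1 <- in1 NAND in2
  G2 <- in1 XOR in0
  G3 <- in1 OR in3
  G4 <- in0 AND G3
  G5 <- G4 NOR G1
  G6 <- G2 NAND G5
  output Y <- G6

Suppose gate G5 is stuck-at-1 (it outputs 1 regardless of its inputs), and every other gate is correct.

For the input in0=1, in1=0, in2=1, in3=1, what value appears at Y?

Propagate with G5 forced: G1=1, G2=1, G3=1, G4=1, G5=1 [stuck-at-1], G6=0.
So Y = 0. (Without the fault it would be 1.)

0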